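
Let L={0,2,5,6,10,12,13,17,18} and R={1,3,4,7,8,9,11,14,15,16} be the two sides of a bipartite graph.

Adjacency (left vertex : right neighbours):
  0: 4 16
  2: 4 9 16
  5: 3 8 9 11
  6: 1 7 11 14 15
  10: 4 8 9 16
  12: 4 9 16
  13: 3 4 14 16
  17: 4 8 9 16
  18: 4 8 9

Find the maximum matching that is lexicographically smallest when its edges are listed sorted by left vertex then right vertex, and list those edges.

Lex-smallest maximum matching: {(0,4), (2,9), (5,3), (6,1), (10,8), (12,16), (13,14)}

|M| = 7 (so the lex-smallest maximum matching has 7 edges)
process left vertices in ascending order; for each, take the smallest-labelled available neighbour that still permits 7 edges overall, or leave it unmatched if none does
lex-smallest matching: {0-4, 2-9, 5-3, 6-1, 10-8, 12-16, 13-14}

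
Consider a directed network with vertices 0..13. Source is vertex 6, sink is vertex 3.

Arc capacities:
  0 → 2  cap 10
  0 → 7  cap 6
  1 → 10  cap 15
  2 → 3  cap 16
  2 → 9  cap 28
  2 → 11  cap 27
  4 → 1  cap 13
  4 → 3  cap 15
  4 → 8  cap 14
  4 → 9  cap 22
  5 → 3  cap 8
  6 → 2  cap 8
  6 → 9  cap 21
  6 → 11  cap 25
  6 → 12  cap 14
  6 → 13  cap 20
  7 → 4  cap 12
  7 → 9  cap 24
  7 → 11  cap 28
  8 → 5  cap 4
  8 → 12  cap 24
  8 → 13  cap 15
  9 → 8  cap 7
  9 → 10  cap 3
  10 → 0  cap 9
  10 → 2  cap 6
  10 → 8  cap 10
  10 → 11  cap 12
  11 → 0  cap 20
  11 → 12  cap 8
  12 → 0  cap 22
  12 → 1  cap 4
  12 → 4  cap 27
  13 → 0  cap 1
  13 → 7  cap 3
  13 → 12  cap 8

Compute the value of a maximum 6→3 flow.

augment #1: 6→2→3 bottleneck 8, total now 8
augment #2: 6→12→4→3 bottleneck 14, total now 22
augment #3: 6→9→8→5→3 bottleneck 4, total now 26
augment #4: 6→9→10→2→3 bottleneck 3, total now 29
augment #5: 6→11→0→2→3 bottleneck 5, total now 34
augment #6: 6→11→12→4→3 bottleneck 1, total now 35

Maximum flow value: 35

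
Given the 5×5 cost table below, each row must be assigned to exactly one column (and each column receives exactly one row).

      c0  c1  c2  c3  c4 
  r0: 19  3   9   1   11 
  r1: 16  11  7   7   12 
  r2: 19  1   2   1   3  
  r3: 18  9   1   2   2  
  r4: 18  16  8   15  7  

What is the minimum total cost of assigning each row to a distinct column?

optimal assignment: row0→col3 (cost 1), row1→col0 (cost 16), row2→col1 (cost 1), row3→col2 (cost 1), row4→col4 (cost 7)
total = 1 + 16 + 1 + 1 + 7 = 26

Minimum assignment cost: 26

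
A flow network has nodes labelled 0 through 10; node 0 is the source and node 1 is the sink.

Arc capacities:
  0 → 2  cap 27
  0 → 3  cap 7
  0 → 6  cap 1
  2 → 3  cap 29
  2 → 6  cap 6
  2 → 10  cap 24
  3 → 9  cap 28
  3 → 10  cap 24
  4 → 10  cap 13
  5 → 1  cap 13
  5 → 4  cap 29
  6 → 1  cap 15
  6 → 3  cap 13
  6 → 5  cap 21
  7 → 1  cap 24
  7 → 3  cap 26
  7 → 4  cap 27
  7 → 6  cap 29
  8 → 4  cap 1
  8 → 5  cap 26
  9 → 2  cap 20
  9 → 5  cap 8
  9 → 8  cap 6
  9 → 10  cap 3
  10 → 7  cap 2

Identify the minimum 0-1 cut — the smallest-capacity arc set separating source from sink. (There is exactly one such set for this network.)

augment #1: 0→6→1 push 1
augment #2: 0→2→6→1 push 6
augment #3: 0→2→10→7→1 push 2
augment #4: 0→3→9→5→1 push 7
augment #5: 0→2→3→9→5→1 push 1
augment #6: 0→2→3→9→8→5→1 push 5
max flow = 22; residual-reachable set from 0 gives S-side
cut edges (S→T): {(0,6), (2,6), (5,1), (10,7)} total cap 22

Min-cut arcs: {(0,6), (2,6), (5,1), (10,7)} (total capacity 22)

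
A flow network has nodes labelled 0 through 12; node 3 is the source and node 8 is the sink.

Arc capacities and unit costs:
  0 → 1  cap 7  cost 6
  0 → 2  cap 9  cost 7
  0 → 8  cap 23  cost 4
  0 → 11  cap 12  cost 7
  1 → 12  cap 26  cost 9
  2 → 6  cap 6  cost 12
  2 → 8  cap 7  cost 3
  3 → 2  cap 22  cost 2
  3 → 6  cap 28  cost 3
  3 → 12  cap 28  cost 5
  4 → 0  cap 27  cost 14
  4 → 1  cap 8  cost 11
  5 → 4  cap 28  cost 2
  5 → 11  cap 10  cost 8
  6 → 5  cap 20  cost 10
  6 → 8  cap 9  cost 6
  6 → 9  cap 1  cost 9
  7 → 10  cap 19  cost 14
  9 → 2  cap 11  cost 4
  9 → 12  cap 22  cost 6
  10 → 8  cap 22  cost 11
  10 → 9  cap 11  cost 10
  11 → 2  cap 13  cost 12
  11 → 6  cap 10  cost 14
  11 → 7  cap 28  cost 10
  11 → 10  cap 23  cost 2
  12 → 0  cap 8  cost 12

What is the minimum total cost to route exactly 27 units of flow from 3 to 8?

shortest-cost path #1: 3→2→8 push 7 @ unit cost 5 (adds 35)
shortest-cost path #2: 3→6→8 push 9 @ unit cost 9 (adds 81)
shortest-cost path #3: 3→12→0→8 push 8 @ unit cost 21 (adds 168)
shortest-cost path #4: 3→6→5→4→0→8 push 3 @ unit cost 33 (adds 99)
total cost = 383

Minimum cost for 27 units: 383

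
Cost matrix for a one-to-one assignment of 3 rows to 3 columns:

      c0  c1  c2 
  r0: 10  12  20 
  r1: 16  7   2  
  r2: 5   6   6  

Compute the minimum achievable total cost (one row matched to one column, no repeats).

optimal assignment: row0→col0 (cost 10), row1→col2 (cost 2), row2→col1 (cost 6)
total = 10 + 2 + 6 = 18

Minimum assignment cost: 18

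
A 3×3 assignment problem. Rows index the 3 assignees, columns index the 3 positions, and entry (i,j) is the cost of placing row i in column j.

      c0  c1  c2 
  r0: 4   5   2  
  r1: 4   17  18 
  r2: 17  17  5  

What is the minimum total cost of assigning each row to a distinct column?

optimal assignment: row0→col1 (cost 5), row1→col0 (cost 4), row2→col2 (cost 5)
total = 5 + 4 + 5 = 14

Minimum assignment cost: 14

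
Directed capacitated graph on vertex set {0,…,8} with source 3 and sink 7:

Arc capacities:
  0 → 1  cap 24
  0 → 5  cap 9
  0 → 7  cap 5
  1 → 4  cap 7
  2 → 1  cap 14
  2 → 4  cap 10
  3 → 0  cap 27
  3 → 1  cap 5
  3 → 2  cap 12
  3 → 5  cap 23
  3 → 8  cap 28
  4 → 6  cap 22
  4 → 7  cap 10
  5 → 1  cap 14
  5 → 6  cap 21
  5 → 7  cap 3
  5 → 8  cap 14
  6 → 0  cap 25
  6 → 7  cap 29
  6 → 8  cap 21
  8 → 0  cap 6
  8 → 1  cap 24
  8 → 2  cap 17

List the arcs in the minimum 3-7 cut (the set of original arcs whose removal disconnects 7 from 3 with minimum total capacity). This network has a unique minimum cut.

Min-cut arcs: {(0,7), (1,4), (2,4), (5,6), (5,7)} (total capacity 46)

augment #1: 3→0→7 push 5
augment #2: 3→5→7 push 3
augment #3: 3→1→4→7 push 5
augment #4: 3→2→4→7 push 5
augment #5: 3→5→6→7 push 20
augment #6: 3→0→5→6→7 push 1
augment #7: 3→2→4→6→7 push 5
augment #8: 3→0→1→4→6→7 push 2
max flow = 46; residual-reachable set from 3 gives S-side
cut edges (S→T): {(0,7), (1,4), (2,4), (5,6), (5,7)} total cap 46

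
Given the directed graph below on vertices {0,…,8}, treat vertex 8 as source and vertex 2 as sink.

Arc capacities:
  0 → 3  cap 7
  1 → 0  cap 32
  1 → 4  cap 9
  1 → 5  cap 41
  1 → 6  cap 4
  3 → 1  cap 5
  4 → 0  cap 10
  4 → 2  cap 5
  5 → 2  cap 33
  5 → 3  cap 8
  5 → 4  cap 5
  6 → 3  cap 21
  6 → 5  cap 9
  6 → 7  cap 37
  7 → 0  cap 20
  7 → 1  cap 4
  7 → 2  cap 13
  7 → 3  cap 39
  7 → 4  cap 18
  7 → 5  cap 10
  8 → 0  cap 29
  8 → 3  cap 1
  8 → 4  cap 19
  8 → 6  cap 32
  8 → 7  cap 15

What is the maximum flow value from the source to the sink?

Maximum flow value: 46

augment #1: 8→4→2 bottleneck 5, total now 5
augment #2: 8→7→2 bottleneck 13, total now 18
augment #3: 8→6→5→2 bottleneck 9, total now 27
augment #4: 8→7→5→2 bottleneck 2, total now 29
augment #5: 8→3→1→5→2 bottleneck 1, total now 30
augment #6: 8→6→7→5→2 bottleneck 8, total now 38
augment #7: 8→0→3→1→5→2 bottleneck 4, total now 42
augment #8: 8→6→7→1→5→2 bottleneck 4, total now 46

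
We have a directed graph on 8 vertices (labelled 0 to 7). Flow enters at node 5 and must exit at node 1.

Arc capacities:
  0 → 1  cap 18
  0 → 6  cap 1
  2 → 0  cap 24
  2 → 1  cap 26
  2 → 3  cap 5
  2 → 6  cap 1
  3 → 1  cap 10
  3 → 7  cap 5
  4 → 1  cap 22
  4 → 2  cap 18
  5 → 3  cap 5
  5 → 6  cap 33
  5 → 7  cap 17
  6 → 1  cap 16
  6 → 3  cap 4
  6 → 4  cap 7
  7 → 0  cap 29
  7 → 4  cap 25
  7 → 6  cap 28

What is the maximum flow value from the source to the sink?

augment #1: 5→3→1 bottleneck 5, total now 5
augment #2: 5→6→1 bottleneck 16, total now 21
augment #3: 5→6→3→1 bottleneck 4, total now 25
augment #4: 5→6→4→1 bottleneck 7, total now 32
augment #5: 5→7→0→1 bottleneck 17, total now 49

Maximum flow value: 49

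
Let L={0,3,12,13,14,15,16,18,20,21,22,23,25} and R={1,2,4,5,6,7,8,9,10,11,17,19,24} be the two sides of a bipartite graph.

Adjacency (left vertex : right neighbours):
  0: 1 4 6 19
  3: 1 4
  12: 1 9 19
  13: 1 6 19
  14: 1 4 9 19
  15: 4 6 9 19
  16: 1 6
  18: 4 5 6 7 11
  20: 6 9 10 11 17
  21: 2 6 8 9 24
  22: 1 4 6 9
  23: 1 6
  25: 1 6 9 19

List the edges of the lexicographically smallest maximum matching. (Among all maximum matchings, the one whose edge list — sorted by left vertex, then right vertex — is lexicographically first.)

|M| = 8 (so the lex-smallest maximum matching has 8 edges)
process left vertices in ascending order; for each, take the smallest-labelled available neighbour that still permits 8 edges overall, or leave it unmatched if none does
lex-smallest matching: {0-1, 3-4, 12-9, 13-6, 14-19, 18-5, 20-10, 21-2}

Lex-smallest maximum matching: {(0,1), (3,4), (12,9), (13,6), (14,19), (18,5), (20,10), (21,2)}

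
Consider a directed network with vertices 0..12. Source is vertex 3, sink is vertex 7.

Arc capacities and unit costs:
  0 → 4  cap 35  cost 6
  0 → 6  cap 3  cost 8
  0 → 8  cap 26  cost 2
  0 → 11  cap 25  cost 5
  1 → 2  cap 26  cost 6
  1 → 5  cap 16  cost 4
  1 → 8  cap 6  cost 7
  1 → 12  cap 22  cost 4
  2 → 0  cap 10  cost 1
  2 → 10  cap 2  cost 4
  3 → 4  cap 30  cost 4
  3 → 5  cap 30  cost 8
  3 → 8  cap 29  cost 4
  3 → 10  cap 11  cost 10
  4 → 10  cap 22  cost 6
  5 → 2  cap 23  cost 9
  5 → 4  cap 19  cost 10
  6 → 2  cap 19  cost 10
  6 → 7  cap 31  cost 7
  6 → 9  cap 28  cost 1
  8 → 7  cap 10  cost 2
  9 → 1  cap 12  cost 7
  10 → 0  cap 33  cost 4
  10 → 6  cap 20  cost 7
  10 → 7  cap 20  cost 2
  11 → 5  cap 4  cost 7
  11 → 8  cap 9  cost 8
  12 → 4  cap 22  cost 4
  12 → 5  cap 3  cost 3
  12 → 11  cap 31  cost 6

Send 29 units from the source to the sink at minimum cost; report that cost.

shortest-cost path #1: 3→8→7 push 10 @ unit cost 6 (adds 60)
shortest-cost path #2: 3→10→7 push 11 @ unit cost 12 (adds 132)
shortest-cost path #3: 3→4→10→7 push 8 @ unit cost 12 (adds 96)
total cost = 288

Minimum cost for 29 units: 288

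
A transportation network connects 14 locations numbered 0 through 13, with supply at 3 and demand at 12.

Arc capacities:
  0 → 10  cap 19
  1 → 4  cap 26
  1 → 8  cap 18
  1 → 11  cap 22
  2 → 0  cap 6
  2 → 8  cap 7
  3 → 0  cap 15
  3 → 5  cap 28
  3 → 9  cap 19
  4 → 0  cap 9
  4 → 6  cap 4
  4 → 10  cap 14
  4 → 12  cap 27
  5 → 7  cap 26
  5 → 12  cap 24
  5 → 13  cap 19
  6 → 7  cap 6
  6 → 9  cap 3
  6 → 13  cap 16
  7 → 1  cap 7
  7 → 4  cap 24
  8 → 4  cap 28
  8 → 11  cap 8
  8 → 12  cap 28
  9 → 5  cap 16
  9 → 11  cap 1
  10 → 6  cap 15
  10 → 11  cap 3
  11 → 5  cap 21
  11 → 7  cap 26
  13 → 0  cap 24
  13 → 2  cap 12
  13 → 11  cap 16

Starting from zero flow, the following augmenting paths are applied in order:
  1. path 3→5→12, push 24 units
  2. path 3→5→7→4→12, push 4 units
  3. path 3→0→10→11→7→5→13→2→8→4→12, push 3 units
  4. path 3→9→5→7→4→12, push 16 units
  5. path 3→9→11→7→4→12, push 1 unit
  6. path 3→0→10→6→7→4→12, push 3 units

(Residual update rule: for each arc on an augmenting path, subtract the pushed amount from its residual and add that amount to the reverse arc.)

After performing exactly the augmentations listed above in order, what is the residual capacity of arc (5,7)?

Residual capacity of (5,7): 9

after path 1 (3→5→12, push 24): res(5,7)=26
after path 2 (3→5→7→4→12, push 4): res(5,7)=22
after path 3 (3→0→10→11→7→5→13→2→8→4→12, push 3): res(5,7)=25
after path 4 (3→9→5→7→4→12, push 16): res(5,7)=9
after path 5 (3→9→11→7→4→12, push 1): res(5,7)=9
after path 6 (3→0→10→6→7→4→12, push 3): res(5,7)=9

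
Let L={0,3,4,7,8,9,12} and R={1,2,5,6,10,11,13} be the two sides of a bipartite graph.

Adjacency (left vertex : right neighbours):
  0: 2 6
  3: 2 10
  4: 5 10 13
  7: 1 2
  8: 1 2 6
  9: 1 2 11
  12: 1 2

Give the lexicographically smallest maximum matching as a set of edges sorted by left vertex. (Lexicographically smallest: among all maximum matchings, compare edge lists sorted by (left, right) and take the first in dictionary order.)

Lex-smallest maximum matching: {(0,2), (3,10), (4,5), (7,1), (8,6), (9,11)}

|M| = 6 (so the lex-smallest maximum matching has 6 edges)
process left vertices in ascending order; for each, take the smallest-labelled available neighbour that still permits 6 edges overall, or leave it unmatched if none does
lex-smallest matching: {0-2, 3-10, 4-5, 7-1, 8-6, 9-11}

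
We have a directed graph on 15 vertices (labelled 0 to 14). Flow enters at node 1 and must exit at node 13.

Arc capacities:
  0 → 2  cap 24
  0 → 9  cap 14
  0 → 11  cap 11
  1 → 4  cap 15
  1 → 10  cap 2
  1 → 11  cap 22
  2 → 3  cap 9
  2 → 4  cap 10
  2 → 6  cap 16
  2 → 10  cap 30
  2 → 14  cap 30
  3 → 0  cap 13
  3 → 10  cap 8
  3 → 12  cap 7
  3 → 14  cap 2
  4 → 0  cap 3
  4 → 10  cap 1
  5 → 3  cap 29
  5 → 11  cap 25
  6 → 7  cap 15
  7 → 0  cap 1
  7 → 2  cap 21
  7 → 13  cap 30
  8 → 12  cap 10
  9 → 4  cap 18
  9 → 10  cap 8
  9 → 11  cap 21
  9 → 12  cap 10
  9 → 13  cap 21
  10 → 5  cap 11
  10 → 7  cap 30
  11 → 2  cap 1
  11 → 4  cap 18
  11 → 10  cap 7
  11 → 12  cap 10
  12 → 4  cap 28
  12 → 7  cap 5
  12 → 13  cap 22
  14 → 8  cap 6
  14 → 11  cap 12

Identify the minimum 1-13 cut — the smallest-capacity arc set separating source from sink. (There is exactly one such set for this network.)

augment #1: 1→10→7→13 push 2
augment #2: 1→11→12→13 push 10
augment #3: 1→4→0→9→13 push 3
augment #4: 1→4→10→7→13 push 1
augment #5: 1→11→10→7→13 push 7
augment #6: 1→11→2→3→12→13 push 1
max flow = 24; residual-reachable set from 1 gives S-side
cut edges (S→T): {(1,10), (4,0), (4,10), (11,2), (11,10), (11,12)} total cap 24

Min-cut arcs: {(1,10), (4,0), (4,10), (11,2), (11,10), (11,12)} (total capacity 24)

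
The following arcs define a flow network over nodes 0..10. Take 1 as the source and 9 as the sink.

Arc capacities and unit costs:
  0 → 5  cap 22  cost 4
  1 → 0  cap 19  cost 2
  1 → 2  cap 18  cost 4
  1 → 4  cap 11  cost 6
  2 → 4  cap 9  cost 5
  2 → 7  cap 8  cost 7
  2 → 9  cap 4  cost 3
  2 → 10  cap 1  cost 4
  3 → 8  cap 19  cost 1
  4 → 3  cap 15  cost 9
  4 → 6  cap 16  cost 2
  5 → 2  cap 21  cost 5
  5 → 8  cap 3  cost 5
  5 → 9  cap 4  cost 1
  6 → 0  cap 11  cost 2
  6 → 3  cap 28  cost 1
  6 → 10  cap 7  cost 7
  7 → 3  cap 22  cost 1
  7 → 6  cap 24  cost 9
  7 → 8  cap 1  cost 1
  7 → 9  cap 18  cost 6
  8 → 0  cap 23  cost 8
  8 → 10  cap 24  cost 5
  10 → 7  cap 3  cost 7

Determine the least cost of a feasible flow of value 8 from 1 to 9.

Minimum cost for 8 units: 56

shortest-cost path #1: 1→2→9 push 4 @ unit cost 7 (adds 28)
shortest-cost path #2: 1→0→5→9 push 4 @ unit cost 7 (adds 28)
total cost = 56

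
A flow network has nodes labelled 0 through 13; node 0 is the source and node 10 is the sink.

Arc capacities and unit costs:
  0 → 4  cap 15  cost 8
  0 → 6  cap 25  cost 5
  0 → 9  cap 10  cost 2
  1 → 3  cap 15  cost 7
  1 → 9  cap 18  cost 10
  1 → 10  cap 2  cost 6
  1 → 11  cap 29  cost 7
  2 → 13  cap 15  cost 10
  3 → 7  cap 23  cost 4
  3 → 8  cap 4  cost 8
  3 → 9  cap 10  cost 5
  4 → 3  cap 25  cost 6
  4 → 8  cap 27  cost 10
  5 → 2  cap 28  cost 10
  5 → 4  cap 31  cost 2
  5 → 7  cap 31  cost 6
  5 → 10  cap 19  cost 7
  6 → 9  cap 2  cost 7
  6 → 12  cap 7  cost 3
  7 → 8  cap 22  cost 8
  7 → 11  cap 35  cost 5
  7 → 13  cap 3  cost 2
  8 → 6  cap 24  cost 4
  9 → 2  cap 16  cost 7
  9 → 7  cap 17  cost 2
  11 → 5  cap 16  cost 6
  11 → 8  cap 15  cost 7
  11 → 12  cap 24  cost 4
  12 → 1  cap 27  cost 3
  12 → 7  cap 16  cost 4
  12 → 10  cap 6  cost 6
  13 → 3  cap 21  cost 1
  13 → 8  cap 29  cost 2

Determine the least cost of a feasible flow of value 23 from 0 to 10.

shortest-cost path #1: 0→6→12→10 push 6 @ unit cost 14 (adds 84)
shortest-cost path #2: 0→6→12→1→10 push 1 @ unit cost 17 (adds 17)
shortest-cost path #3: 0→9→7→11→12→1→10 push 1 @ unit cost 22 (adds 22)
shortest-cost path #4: 0→9→7→11→5→10 push 9 @ unit cost 22 (adds 198)
shortest-cost path #5: 0→6→9→7→11→5→10 push 2 @ unit cost 32 (adds 64)
shortest-cost path #6: 0→4→3→7→11→5→10 push 4 @ unit cost 36 (adds 144)
total cost = 529

Minimum cost for 23 units: 529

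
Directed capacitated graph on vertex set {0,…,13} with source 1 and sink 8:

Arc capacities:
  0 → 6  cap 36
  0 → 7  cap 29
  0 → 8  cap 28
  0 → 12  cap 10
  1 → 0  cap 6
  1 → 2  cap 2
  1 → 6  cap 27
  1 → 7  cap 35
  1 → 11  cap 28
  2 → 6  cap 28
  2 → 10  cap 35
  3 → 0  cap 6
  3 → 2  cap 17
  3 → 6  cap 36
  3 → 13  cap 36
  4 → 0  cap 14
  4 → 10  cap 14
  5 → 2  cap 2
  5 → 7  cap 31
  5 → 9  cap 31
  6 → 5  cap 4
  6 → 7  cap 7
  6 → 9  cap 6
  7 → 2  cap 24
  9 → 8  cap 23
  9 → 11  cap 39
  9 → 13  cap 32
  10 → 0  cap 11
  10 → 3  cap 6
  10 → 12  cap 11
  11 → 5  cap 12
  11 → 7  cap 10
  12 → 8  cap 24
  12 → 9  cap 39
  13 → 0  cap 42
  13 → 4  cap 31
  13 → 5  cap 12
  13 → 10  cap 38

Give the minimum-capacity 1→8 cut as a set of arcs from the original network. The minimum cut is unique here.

Min-cut arcs: {(1,0), (1,2), (6,5), (6,9), (7,2), (11,5)} (total capacity 54)

augment #1: 1→0→8 push 6
augment #2: 1→6→9→8 push 6
augment #3: 1→2→10→0→8 push 2
augment #4: 1→6→5→9→8 push 4
augment #5: 1→11→5→9→8 push 12
augment #6: 1→7→2→10→0→8 push 9
augment #7: 1→7→2→10→12→8 push 11
augment #8: 1→7→2→10→3→0→8 push 4
max flow = 54; residual-reachable set from 1 gives S-side
cut edges (S→T): {(1,0), (1,2), (6,5), (6,9), (7,2), (11,5)} total cap 54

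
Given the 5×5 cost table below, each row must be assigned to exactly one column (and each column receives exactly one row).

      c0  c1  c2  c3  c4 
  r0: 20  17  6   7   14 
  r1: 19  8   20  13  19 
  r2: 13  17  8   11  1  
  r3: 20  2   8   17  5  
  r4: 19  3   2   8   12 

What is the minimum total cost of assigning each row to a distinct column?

optimal assignment: row0→col3 (cost 7), row1→col0 (cost 19), row2→col4 (cost 1), row3→col1 (cost 2), row4→col2 (cost 2)
total = 7 + 19 + 1 + 2 + 2 = 31

Minimum assignment cost: 31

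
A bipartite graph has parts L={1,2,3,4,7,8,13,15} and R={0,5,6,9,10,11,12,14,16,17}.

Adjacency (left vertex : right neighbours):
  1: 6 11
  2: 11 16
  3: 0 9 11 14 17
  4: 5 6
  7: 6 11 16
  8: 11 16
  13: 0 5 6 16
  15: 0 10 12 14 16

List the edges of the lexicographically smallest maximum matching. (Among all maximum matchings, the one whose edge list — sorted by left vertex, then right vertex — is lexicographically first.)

|M| = 7 (so the lex-smallest maximum matching has 7 edges)
process left vertices in ascending order; for each, take the smallest-labelled available neighbour that still permits 7 edges overall, or leave it unmatched if none does
lex-smallest matching: {1-6, 2-11, 3-9, 4-5, 7-16, 13-0, 15-10}

Lex-smallest maximum matching: {(1,6), (2,11), (3,9), (4,5), (7,16), (13,0), (15,10)}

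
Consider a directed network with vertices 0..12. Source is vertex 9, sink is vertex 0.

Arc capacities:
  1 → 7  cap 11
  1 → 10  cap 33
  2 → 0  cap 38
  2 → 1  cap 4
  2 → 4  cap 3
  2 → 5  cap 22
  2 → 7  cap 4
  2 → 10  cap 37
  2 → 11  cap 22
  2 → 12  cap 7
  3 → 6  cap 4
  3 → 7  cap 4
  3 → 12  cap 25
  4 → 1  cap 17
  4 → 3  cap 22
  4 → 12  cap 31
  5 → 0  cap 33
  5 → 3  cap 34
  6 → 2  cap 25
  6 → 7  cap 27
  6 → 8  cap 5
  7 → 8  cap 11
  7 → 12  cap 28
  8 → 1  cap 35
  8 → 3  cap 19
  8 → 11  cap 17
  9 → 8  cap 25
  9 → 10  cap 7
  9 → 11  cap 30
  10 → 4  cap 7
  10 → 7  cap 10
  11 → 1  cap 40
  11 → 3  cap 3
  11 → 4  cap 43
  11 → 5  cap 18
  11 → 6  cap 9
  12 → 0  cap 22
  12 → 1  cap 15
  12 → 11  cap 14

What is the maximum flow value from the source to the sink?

Maximum flow value: 53

augment #1: 9→11→5→0 bottleneck 18, total now 18
augment #2: 9→8→3→12→0 bottleneck 19, total now 37
augment #3: 9→10→4→12→0 bottleneck 3, total now 40
augment #4: 9→11→6→2→0 bottleneck 9, total now 49
augment #5: 9→11→3→6→2→0 bottleneck 3, total now 52
augment #6: 9→10→4→3→6→2→0 bottleneck 1, total now 53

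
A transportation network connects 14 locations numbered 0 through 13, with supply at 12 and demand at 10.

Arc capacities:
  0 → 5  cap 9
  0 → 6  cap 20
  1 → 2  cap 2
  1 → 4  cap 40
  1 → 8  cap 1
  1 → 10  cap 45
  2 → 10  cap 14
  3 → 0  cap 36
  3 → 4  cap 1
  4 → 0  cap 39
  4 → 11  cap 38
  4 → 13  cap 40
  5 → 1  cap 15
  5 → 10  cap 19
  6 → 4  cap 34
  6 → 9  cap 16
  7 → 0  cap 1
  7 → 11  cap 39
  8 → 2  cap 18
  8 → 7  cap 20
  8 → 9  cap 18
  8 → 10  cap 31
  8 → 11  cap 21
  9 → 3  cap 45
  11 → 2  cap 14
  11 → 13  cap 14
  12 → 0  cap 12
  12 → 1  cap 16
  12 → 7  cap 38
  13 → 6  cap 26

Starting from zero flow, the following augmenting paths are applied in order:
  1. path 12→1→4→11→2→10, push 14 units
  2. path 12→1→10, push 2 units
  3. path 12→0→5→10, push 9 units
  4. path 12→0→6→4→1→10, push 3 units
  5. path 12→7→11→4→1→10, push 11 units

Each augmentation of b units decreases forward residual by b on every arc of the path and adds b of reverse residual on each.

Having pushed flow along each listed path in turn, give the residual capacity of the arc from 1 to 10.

Residual capacity of (1,10): 29

after path 1 (12→1→4→11→2→10, push 14): res(1,10)=45
after path 2 (12→1→10, push 2): res(1,10)=43
after path 3 (12→0→5→10, push 9): res(1,10)=43
after path 4 (12→0→6→4→1→10, push 3): res(1,10)=40
after path 5 (12→7→11→4→1→10, push 11): res(1,10)=29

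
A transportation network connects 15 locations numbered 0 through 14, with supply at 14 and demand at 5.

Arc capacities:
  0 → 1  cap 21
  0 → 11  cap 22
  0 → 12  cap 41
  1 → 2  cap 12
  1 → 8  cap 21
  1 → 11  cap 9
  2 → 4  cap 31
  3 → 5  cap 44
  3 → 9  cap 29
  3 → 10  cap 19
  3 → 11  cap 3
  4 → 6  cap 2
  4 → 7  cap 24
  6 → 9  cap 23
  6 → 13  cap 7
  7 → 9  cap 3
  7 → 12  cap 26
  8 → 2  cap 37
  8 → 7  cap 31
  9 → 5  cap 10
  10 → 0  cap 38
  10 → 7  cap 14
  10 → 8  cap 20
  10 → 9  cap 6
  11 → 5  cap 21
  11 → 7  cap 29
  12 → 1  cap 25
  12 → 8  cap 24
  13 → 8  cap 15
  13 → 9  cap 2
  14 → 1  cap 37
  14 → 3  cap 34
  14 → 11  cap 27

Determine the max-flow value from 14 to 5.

augment #1: 14→3→5 bottleneck 34, total now 34
augment #2: 14→11→5 bottleneck 21, total now 55
augment #3: 14→11→7→9→5 bottleneck 3, total now 58
augment #4: 14→1→2→4→6→9→5 bottleneck 2, total now 60

Maximum flow value: 60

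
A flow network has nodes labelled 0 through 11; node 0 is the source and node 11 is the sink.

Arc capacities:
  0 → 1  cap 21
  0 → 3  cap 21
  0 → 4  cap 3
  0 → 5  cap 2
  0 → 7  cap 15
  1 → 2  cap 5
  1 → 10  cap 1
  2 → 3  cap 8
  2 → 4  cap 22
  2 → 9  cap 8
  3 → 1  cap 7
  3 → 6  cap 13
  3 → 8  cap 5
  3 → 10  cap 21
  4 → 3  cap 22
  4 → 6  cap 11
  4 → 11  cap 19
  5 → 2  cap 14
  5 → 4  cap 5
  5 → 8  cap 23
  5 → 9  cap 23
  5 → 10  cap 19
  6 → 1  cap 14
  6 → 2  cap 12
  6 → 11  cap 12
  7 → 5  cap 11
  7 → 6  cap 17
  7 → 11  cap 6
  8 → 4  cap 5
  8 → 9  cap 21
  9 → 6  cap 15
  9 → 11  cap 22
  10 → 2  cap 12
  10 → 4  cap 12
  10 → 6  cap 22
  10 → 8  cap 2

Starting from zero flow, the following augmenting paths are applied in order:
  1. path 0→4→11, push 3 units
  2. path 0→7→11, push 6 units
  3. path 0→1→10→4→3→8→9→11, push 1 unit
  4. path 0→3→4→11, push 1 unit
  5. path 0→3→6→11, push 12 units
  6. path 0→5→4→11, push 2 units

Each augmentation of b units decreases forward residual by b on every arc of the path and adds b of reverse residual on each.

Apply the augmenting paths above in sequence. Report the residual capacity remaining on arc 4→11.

after path 1 (0→4→11, push 3): res(4,11)=16
after path 2 (0→7→11, push 6): res(4,11)=16
after path 3 (0→1→10→4→3→8→9→11, push 1): res(4,11)=16
after path 4 (0→3→4→11, push 1): res(4,11)=15
after path 5 (0→3→6→11, push 12): res(4,11)=15
after path 6 (0→5→4→11, push 2): res(4,11)=13

Residual capacity of (4,11): 13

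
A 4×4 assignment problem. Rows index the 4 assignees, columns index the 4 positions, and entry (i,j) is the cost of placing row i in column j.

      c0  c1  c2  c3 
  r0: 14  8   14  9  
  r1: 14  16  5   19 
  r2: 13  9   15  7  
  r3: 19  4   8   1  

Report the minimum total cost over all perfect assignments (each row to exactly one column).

Minimum assignment cost: 27

optimal assignment: row0→col1 (cost 8), row1→col2 (cost 5), row2→col0 (cost 13), row3→col3 (cost 1)
total = 8 + 5 + 13 + 1 = 27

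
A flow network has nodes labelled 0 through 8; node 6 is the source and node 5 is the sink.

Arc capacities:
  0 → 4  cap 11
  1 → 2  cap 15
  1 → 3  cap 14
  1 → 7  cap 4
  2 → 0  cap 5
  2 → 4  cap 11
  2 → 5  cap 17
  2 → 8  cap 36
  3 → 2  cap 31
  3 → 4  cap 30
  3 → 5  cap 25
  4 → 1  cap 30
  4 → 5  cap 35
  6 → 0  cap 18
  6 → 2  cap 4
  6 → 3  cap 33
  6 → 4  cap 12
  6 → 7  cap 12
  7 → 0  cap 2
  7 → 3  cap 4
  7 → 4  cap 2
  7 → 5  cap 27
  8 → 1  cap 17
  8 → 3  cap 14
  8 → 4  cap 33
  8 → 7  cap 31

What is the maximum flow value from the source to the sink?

augment #1: 6→2→5 bottleneck 4, total now 4
augment #2: 6→3→5 bottleneck 25, total now 29
augment #3: 6→4→5 bottleneck 12, total now 41
augment #4: 6→7→5 bottleneck 12, total now 53
augment #5: 6→0→4→5 bottleneck 11, total now 64
augment #6: 6→3→2→5 bottleneck 8, total now 72

Maximum flow value: 72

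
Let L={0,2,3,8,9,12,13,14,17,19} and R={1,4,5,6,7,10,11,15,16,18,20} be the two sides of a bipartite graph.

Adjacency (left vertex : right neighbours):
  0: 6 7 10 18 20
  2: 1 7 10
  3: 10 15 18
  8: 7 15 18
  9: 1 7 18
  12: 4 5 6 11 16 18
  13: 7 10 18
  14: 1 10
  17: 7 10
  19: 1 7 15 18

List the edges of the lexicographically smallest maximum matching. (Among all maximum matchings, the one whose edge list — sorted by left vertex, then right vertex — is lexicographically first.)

Lex-smallest maximum matching: {(0,6), (2,1), (3,10), (8,7), (9,18), (12,4), (19,15)}

|M| = 7 (so the lex-smallest maximum matching has 7 edges)
process left vertices in ascending order; for each, take the smallest-labelled available neighbour that still permits 7 edges overall, or leave it unmatched if none does
lex-smallest matching: {0-6, 2-1, 3-10, 8-7, 9-18, 12-4, 19-15}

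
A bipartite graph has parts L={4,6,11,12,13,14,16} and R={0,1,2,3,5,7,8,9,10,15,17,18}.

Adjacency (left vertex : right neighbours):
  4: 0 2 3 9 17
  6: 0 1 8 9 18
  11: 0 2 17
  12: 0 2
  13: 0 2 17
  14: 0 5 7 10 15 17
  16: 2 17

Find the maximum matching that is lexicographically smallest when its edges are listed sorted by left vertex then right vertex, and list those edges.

|M| = 6 (so the lex-smallest maximum matching has 6 edges)
process left vertices in ascending order; for each, take the smallest-labelled available neighbour that still permits 6 edges overall, or leave it unmatched if none does
lex-smallest matching: {4-3, 6-1, 11-0, 12-2, 13-17, 14-5}

Lex-smallest maximum matching: {(4,3), (6,1), (11,0), (12,2), (13,17), (14,5)}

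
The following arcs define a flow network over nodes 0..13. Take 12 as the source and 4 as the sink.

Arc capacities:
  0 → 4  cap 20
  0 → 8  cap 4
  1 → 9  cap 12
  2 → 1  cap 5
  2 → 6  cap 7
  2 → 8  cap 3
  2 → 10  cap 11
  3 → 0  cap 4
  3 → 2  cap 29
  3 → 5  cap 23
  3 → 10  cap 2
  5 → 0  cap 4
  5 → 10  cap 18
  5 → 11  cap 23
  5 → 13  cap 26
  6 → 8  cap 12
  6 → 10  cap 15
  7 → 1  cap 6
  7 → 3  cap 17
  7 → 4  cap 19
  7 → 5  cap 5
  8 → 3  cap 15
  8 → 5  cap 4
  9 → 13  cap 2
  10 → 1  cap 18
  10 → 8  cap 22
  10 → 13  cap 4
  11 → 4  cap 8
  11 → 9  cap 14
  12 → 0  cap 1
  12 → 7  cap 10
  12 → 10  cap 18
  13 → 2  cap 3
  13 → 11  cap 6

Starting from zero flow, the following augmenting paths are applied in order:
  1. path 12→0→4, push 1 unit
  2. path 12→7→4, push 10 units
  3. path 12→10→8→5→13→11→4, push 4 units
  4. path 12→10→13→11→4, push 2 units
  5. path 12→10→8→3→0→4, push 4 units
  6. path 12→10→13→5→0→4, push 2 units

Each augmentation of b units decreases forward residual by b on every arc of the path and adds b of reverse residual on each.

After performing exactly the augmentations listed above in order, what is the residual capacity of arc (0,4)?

Residual capacity of (0,4): 13

after path 1 (12→0→4, push 1): res(0,4)=19
after path 2 (12→7→4, push 10): res(0,4)=19
after path 3 (12→10→8→5→13→11→4, push 4): res(0,4)=19
after path 4 (12→10→13→11→4, push 2): res(0,4)=19
after path 5 (12→10→8→3→0→4, push 4): res(0,4)=15
after path 6 (12→10→13→5→0→4, push 2): res(0,4)=13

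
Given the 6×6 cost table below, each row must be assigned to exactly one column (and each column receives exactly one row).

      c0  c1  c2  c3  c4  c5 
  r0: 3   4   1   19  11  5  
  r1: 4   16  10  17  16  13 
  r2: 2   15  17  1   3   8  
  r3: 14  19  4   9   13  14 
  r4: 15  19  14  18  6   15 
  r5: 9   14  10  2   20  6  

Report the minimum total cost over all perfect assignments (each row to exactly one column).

Minimum assignment cost: 25

optimal assignment: row0→col1 (cost 4), row1→col0 (cost 4), row2→col3 (cost 1), row3→col2 (cost 4), row4→col4 (cost 6), row5→col5 (cost 6)
total = 4 + 4 + 1 + 4 + 6 + 6 = 25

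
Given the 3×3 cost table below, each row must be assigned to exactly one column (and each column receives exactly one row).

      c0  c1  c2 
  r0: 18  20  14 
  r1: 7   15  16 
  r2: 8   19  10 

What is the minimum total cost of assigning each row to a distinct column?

one of 2 optimal assignments: row0→col1 (cost 20), row1→col0 (cost 7), row2→col2 (cost 10)
total = 20 + 7 + 10 = 37

Minimum assignment cost: 37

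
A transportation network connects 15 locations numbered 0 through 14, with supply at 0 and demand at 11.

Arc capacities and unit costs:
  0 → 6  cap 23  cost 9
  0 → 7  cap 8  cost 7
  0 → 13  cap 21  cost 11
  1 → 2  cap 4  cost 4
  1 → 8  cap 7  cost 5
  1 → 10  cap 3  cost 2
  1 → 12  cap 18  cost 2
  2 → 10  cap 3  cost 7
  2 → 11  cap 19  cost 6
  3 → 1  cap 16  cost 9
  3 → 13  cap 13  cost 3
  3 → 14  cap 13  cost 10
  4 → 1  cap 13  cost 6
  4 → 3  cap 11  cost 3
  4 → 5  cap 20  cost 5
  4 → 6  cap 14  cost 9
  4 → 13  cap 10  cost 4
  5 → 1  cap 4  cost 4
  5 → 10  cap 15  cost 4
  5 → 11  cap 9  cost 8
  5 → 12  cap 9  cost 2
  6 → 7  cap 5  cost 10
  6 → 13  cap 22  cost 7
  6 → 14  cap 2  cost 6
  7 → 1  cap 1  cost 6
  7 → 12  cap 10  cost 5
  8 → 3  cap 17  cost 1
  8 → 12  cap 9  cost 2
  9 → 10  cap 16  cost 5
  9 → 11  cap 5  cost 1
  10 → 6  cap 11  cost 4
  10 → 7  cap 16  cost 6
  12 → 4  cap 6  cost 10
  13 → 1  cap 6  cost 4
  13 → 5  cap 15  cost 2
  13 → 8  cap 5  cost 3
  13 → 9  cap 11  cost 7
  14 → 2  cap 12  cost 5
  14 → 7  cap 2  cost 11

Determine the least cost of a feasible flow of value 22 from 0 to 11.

shortest-cost path #1: 0→13→9→11 push 5 @ unit cost 19 (adds 95)
shortest-cost path #2: 0→13→5→11 push 9 @ unit cost 21 (adds 189)
shortest-cost path #3: 0→7→1→2→11 push 1 @ unit cost 23 (adds 23)
shortest-cost path #4: 0→13→1→2→11 push 3 @ unit cost 25 (adds 75)
shortest-cost path #5: 0→6→14→2→11 push 2 @ unit cost 26 (adds 52)
shortest-cost path #6: 0→13→8→3→14→2→11 push 2 @ unit cost 36 (adds 72)
total cost = 506

Minimum cost for 22 units: 506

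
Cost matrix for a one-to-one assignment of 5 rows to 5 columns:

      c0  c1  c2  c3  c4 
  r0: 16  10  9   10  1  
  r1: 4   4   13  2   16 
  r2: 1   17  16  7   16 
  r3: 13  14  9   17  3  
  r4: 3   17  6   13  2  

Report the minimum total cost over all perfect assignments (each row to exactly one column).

Minimum assignment cost: 22

optimal assignment: row0→col1 (cost 10), row1→col3 (cost 2), row2→col0 (cost 1), row3→col4 (cost 3), row4→col2 (cost 6)
total = 10 + 2 + 1 + 3 + 6 = 22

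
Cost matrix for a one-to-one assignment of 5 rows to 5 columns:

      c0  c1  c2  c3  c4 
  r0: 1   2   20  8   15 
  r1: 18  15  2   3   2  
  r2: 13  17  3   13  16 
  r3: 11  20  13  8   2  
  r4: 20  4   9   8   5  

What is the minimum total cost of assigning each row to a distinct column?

optimal assignment: row0→col0 (cost 1), row1→col3 (cost 3), row2→col2 (cost 3), row3→col4 (cost 2), row4→col1 (cost 4)
total = 1 + 3 + 3 + 2 + 4 = 13

Minimum assignment cost: 13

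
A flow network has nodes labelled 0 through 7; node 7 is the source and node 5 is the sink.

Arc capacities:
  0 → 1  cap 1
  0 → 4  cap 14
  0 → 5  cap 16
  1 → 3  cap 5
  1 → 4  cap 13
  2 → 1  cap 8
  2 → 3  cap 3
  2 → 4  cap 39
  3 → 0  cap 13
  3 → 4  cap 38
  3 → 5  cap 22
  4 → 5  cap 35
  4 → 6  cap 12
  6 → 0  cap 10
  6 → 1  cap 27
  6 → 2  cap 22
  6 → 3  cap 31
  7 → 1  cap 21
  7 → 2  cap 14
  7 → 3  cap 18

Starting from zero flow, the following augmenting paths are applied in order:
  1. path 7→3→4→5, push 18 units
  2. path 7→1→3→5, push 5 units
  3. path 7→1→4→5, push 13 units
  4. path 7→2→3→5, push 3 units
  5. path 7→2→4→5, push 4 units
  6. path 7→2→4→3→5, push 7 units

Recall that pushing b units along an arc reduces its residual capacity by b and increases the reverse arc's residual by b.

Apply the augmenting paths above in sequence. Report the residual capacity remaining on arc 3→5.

Residual capacity of (3,5): 7

after path 1 (7→3→4→5, push 18): res(3,5)=22
after path 2 (7→1→3→5, push 5): res(3,5)=17
after path 3 (7→1→4→5, push 13): res(3,5)=17
after path 4 (7→2→3→5, push 3): res(3,5)=14
after path 5 (7→2→4→5, push 4): res(3,5)=14
after path 6 (7→2→4→3→5, push 7): res(3,5)=7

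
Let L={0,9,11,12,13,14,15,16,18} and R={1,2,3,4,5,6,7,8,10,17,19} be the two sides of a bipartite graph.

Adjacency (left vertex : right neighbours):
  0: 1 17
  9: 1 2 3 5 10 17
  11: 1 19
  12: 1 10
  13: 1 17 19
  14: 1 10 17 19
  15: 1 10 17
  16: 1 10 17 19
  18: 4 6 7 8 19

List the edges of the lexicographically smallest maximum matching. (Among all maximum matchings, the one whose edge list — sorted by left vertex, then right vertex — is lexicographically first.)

Lex-smallest maximum matching: {(0,1), (9,2), (11,19), (12,10), (13,17), (18,4)}

|M| = 6 (so the lex-smallest maximum matching has 6 edges)
process left vertices in ascending order; for each, take the smallest-labelled available neighbour that still permits 6 edges overall, or leave it unmatched if none does
lex-smallest matching: {0-1, 9-2, 11-19, 12-10, 13-17, 18-4}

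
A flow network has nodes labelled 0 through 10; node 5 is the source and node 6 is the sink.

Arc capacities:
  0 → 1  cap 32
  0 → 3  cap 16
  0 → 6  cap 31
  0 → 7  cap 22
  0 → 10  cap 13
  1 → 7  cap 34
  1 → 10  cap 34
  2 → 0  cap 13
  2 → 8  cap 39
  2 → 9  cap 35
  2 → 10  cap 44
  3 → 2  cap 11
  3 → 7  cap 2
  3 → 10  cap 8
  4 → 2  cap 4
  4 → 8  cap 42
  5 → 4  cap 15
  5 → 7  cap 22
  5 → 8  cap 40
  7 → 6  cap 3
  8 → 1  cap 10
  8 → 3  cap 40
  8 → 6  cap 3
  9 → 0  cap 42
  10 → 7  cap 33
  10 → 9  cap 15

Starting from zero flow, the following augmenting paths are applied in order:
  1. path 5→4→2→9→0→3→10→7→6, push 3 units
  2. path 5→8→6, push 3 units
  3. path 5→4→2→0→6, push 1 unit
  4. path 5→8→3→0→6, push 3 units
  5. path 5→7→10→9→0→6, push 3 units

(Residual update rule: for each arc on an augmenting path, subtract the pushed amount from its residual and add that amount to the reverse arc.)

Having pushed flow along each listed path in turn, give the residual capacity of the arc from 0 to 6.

after path 1 (5→4→2→9→0→3→10→7→6, push 3): res(0,6)=31
after path 2 (5→8→6, push 3): res(0,6)=31
after path 3 (5→4→2→0→6, push 1): res(0,6)=30
after path 4 (5→8→3→0→6, push 3): res(0,6)=27
after path 5 (5→7→10→9→0→6, push 3): res(0,6)=24

Residual capacity of (0,6): 24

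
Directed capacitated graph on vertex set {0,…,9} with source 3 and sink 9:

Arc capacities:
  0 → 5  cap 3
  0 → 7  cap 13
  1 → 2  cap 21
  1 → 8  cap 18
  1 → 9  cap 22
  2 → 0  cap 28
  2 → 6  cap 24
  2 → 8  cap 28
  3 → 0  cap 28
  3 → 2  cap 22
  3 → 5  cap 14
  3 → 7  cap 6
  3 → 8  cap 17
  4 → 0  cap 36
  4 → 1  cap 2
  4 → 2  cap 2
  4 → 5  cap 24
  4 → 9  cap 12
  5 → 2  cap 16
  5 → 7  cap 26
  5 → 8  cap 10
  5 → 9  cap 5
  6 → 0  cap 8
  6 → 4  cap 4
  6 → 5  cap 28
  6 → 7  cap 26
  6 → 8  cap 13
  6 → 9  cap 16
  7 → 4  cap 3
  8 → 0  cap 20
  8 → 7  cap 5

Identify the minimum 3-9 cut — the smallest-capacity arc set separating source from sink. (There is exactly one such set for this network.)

augment #1: 3→5→9 push 5
augment #2: 3→2→6→9 push 16
augment #3: 3→7→4→9 push 3
augment #4: 3→2→6→4→9 push 4
max flow = 28; residual-reachable set from 3 gives S-side
cut edges (S→T): {(5,9), (6,4), (6,9), (7,4)} total cap 28

Min-cut arcs: {(5,9), (6,4), (6,9), (7,4)} (total capacity 28)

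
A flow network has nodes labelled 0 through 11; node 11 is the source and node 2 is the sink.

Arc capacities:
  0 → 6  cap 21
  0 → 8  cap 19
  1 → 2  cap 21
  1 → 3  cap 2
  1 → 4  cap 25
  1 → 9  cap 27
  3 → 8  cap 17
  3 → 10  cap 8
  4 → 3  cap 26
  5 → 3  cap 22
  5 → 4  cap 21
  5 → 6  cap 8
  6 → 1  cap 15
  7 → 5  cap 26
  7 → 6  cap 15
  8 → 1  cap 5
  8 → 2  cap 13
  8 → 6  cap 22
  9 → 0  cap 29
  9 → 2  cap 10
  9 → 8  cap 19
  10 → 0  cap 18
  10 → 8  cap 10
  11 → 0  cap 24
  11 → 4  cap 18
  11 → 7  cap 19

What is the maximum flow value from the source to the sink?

Maximum flow value: 33

augment #1: 11→0→8→2 bottleneck 13, total now 13
augment #2: 11→0→6→1→2 bottleneck 11, total now 24
augment #3: 11→7→6→1→2 bottleneck 4, total now 28
augment #4: 11→4→3→8→1→2 bottleneck 5, total now 33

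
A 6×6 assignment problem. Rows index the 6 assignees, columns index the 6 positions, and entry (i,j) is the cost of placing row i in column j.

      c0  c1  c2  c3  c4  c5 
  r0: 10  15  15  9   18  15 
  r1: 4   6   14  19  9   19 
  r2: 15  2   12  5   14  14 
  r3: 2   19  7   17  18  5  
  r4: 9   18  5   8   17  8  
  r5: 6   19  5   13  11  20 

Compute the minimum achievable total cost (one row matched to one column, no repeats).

Minimum assignment cost: 35

optimal assignment: row0→col3 (cost 9), row1→col4 (cost 9), row2→col1 (cost 2), row3→col0 (cost 2), row4→col5 (cost 8), row5→col2 (cost 5)
total = 9 + 9 + 2 + 2 + 8 + 5 = 35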